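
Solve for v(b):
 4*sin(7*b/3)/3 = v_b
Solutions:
 v(b) = C1 - 4*cos(7*b/3)/7


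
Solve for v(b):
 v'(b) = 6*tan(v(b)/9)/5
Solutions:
 v(b) = -9*asin(C1*exp(2*b/15)) + 9*pi
 v(b) = 9*asin(C1*exp(2*b/15))


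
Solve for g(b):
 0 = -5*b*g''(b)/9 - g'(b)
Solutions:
 g(b) = C1 + C2/b^(4/5)


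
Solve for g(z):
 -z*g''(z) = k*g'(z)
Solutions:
 g(z) = C1 + z^(1 - re(k))*(C2*sin(log(z)*Abs(im(k))) + C3*cos(log(z)*im(k)))


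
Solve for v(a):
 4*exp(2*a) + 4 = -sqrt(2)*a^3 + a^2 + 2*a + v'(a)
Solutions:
 v(a) = C1 + sqrt(2)*a^4/4 - a^3/3 - a^2 + 4*a + 2*exp(2*a)


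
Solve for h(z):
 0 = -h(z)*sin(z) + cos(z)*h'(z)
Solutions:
 h(z) = C1/cos(z)


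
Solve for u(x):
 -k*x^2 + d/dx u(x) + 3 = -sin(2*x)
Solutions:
 u(x) = C1 + k*x^3/3 - 3*x + cos(2*x)/2


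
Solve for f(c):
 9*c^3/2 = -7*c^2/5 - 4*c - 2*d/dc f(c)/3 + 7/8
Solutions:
 f(c) = C1 - 27*c^4/16 - 7*c^3/10 - 3*c^2 + 21*c/16


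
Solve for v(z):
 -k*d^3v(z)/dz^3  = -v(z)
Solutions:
 v(z) = C1*exp(z*(1/k)^(1/3)) + C2*exp(z*(-1 + sqrt(3)*I)*(1/k)^(1/3)/2) + C3*exp(-z*(1 + sqrt(3)*I)*(1/k)^(1/3)/2)


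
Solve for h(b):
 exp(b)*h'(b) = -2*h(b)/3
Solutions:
 h(b) = C1*exp(2*exp(-b)/3)


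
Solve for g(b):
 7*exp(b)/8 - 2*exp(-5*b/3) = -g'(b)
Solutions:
 g(b) = C1 - 7*exp(b)/8 - 6*exp(-5*b/3)/5


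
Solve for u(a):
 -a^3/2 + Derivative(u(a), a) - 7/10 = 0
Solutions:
 u(a) = C1 + a^4/8 + 7*a/10


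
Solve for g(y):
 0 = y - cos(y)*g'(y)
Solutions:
 g(y) = C1 + Integral(y/cos(y), y)


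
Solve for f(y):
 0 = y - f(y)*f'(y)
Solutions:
 f(y) = -sqrt(C1 + y^2)
 f(y) = sqrt(C1 + y^2)


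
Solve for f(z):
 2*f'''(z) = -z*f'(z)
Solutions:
 f(z) = C1 + Integral(C2*airyai(-2^(2/3)*z/2) + C3*airybi(-2^(2/3)*z/2), z)


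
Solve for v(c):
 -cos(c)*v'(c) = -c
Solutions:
 v(c) = C1 + Integral(c/cos(c), c)


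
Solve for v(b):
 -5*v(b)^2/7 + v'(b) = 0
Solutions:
 v(b) = -7/(C1 + 5*b)


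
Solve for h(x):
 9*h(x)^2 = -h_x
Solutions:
 h(x) = 1/(C1 + 9*x)


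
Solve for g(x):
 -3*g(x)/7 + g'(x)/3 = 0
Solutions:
 g(x) = C1*exp(9*x/7)


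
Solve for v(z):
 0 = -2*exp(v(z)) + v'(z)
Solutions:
 v(z) = log(-1/(C1 + 2*z))


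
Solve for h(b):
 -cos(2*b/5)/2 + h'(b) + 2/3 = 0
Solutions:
 h(b) = C1 - 2*b/3 + 5*sin(2*b/5)/4


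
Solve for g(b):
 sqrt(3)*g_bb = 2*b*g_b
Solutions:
 g(b) = C1 + C2*erfi(3^(3/4)*b/3)


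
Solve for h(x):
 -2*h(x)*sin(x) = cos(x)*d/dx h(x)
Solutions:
 h(x) = C1*cos(x)^2


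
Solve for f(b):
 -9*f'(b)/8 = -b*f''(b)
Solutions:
 f(b) = C1 + C2*b^(17/8)


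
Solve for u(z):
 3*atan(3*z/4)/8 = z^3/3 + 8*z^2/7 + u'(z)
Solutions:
 u(z) = C1 - z^4/12 - 8*z^3/21 + 3*z*atan(3*z/4)/8 - log(9*z^2 + 16)/4


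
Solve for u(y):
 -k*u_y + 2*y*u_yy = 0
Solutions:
 u(y) = C1 + y^(re(k)/2 + 1)*(C2*sin(log(y)*Abs(im(k))/2) + C3*cos(log(y)*im(k)/2))


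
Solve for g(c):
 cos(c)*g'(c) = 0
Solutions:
 g(c) = C1


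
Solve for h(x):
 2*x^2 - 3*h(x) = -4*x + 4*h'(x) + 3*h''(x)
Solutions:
 h(x) = 2*x^2/3 - 4*x/9 + (C1*sin(sqrt(5)*x/3) + C2*cos(sqrt(5)*x/3))*exp(-2*x/3) - 20/27


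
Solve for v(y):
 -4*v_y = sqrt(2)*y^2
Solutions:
 v(y) = C1 - sqrt(2)*y^3/12


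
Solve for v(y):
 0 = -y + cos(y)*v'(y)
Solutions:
 v(y) = C1 + Integral(y/cos(y), y)


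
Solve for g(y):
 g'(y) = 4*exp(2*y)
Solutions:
 g(y) = C1 + 2*exp(2*y)


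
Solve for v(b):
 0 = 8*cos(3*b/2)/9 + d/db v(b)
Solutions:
 v(b) = C1 - 16*sin(3*b/2)/27


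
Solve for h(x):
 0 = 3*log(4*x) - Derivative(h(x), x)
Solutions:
 h(x) = C1 + 3*x*log(x) - 3*x + x*log(64)


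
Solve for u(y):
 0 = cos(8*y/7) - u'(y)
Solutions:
 u(y) = C1 + 7*sin(8*y/7)/8


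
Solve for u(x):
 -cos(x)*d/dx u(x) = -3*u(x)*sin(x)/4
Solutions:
 u(x) = C1/cos(x)^(3/4)


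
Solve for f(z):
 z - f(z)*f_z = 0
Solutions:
 f(z) = -sqrt(C1 + z^2)
 f(z) = sqrt(C1 + z^2)


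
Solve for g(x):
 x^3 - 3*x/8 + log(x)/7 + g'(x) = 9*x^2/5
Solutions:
 g(x) = C1 - x^4/4 + 3*x^3/5 + 3*x^2/16 - x*log(x)/7 + x/7


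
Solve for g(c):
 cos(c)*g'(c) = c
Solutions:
 g(c) = C1 + Integral(c/cos(c), c)


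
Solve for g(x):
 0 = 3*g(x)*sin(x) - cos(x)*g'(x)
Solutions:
 g(x) = C1/cos(x)^3


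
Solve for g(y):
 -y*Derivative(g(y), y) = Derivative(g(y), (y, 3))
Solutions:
 g(y) = C1 + Integral(C2*airyai(-y) + C3*airybi(-y), y)


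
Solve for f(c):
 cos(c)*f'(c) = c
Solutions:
 f(c) = C1 + Integral(c/cos(c), c)


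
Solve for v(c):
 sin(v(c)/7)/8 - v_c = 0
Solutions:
 -c/8 + 7*log(cos(v(c)/7) - 1)/2 - 7*log(cos(v(c)/7) + 1)/2 = C1


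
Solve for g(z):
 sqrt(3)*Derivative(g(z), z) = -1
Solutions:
 g(z) = C1 - sqrt(3)*z/3


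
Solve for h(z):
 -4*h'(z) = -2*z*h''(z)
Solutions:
 h(z) = C1 + C2*z^3


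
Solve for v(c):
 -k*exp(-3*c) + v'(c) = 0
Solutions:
 v(c) = C1 - k*exp(-3*c)/3


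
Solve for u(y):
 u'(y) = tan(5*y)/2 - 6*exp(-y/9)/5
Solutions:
 u(y) = C1 + log(tan(5*y)^2 + 1)/20 + 54*exp(-y/9)/5


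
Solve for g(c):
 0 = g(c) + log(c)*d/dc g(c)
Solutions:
 g(c) = C1*exp(-li(c))


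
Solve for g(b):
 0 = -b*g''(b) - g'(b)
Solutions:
 g(b) = C1 + C2*log(b)


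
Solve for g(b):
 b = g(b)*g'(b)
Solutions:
 g(b) = -sqrt(C1 + b^2)
 g(b) = sqrt(C1 + b^2)


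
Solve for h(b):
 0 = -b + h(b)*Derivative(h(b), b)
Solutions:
 h(b) = -sqrt(C1 + b^2)
 h(b) = sqrt(C1 + b^2)


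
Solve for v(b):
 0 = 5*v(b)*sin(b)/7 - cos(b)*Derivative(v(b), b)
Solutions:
 v(b) = C1/cos(b)^(5/7)


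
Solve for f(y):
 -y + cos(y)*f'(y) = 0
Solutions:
 f(y) = C1 + Integral(y/cos(y), y)


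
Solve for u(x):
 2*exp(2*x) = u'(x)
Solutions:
 u(x) = C1 + exp(2*x)


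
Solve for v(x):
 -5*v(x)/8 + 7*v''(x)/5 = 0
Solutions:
 v(x) = C1*exp(-5*sqrt(14)*x/28) + C2*exp(5*sqrt(14)*x/28)


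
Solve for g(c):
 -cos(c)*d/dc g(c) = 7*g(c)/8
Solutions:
 g(c) = C1*(sin(c) - 1)^(7/16)/(sin(c) + 1)^(7/16)


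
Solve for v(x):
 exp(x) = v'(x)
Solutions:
 v(x) = C1 + exp(x)


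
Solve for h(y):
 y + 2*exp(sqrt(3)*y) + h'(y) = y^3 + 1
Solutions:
 h(y) = C1 + y^4/4 - y^2/2 + y - 2*sqrt(3)*exp(sqrt(3)*y)/3


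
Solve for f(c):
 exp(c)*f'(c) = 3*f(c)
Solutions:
 f(c) = C1*exp(-3*exp(-c))


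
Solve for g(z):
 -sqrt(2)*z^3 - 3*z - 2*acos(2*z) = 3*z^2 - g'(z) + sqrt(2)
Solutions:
 g(z) = C1 + sqrt(2)*z^4/4 + z^3 + 3*z^2/2 + 2*z*acos(2*z) + sqrt(2)*z - sqrt(1 - 4*z^2)


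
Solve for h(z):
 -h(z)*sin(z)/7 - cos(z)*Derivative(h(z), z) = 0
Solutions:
 h(z) = C1*cos(z)^(1/7)


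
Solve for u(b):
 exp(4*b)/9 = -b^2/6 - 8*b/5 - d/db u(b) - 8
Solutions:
 u(b) = C1 - b^3/18 - 4*b^2/5 - 8*b - exp(4*b)/36


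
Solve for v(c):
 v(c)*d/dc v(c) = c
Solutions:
 v(c) = -sqrt(C1 + c^2)
 v(c) = sqrt(C1 + c^2)


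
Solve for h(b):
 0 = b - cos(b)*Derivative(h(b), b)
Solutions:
 h(b) = C1 + Integral(b/cos(b), b)


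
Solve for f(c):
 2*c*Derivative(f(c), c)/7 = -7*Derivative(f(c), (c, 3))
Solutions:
 f(c) = C1 + Integral(C2*airyai(-14^(1/3)*c/7) + C3*airybi(-14^(1/3)*c/7), c)


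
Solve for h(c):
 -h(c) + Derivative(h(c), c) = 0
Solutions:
 h(c) = C1*exp(c)


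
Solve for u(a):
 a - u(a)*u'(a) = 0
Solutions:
 u(a) = -sqrt(C1 + a^2)
 u(a) = sqrt(C1 + a^2)


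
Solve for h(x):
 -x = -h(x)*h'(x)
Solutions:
 h(x) = -sqrt(C1 + x^2)
 h(x) = sqrt(C1 + x^2)


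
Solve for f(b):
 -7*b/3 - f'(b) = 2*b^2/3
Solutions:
 f(b) = C1 - 2*b^3/9 - 7*b^2/6


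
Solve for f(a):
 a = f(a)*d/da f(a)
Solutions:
 f(a) = -sqrt(C1 + a^2)
 f(a) = sqrt(C1 + a^2)


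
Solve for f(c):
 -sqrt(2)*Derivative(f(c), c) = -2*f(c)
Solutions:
 f(c) = C1*exp(sqrt(2)*c)


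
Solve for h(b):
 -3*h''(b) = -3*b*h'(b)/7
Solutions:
 h(b) = C1 + C2*erfi(sqrt(14)*b/14)


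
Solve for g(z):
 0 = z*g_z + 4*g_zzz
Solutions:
 g(z) = C1 + Integral(C2*airyai(-2^(1/3)*z/2) + C3*airybi(-2^(1/3)*z/2), z)


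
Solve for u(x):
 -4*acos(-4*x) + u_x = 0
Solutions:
 u(x) = C1 + 4*x*acos(-4*x) + sqrt(1 - 16*x^2)


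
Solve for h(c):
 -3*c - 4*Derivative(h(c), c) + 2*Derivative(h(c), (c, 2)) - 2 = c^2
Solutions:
 h(c) = C1 + C2*exp(2*c) - c^3/12 - c^2/2 - c


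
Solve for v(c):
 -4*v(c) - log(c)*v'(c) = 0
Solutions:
 v(c) = C1*exp(-4*li(c))


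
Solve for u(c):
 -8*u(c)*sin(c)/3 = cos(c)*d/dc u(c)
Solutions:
 u(c) = C1*cos(c)^(8/3)


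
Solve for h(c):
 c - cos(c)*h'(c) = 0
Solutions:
 h(c) = C1 + Integral(c/cos(c), c)


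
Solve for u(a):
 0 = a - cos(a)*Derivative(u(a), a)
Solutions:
 u(a) = C1 + Integral(a/cos(a), a)


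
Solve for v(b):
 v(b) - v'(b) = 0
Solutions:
 v(b) = C1*exp(b)


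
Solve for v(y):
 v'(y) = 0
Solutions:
 v(y) = C1


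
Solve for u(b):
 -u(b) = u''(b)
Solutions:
 u(b) = C1*sin(b) + C2*cos(b)


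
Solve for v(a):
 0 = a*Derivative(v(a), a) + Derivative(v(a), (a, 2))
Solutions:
 v(a) = C1 + C2*erf(sqrt(2)*a/2)


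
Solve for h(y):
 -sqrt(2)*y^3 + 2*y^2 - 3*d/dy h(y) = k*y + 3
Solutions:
 h(y) = C1 - k*y^2/6 - sqrt(2)*y^4/12 + 2*y^3/9 - y


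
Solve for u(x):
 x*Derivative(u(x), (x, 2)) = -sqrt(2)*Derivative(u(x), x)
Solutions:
 u(x) = C1 + C2*x^(1 - sqrt(2))


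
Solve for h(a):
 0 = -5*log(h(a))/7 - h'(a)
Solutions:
 li(h(a)) = C1 - 5*a/7


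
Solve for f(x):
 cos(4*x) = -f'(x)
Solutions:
 f(x) = C1 - sin(4*x)/4


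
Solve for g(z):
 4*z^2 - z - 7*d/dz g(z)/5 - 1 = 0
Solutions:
 g(z) = C1 + 20*z^3/21 - 5*z^2/14 - 5*z/7


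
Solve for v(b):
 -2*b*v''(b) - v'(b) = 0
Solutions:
 v(b) = C1 + C2*sqrt(b)


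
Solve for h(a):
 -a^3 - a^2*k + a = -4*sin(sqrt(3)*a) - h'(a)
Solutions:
 h(a) = C1 + a^4/4 + a^3*k/3 - a^2/2 + 4*sqrt(3)*cos(sqrt(3)*a)/3


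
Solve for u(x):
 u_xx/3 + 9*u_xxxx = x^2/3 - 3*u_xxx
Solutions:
 u(x) = C1 + C2*x + x^4/12 - 3*x^3 + 54*x^2 + (C3*sin(sqrt(3)*x/18) + C4*cos(sqrt(3)*x/18))*exp(-x/6)


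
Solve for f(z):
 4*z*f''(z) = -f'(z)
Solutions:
 f(z) = C1 + C2*z^(3/4)


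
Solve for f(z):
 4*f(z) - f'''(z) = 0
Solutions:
 f(z) = C3*exp(2^(2/3)*z) + (C1*sin(2^(2/3)*sqrt(3)*z/2) + C2*cos(2^(2/3)*sqrt(3)*z/2))*exp(-2^(2/3)*z/2)


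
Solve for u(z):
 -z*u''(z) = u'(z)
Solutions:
 u(z) = C1 + C2*log(z)


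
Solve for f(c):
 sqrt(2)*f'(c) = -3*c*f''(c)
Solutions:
 f(c) = C1 + C2*c^(1 - sqrt(2)/3)


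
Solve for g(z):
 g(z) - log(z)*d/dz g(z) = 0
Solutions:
 g(z) = C1*exp(li(z))


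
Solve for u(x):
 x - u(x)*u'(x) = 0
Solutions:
 u(x) = -sqrt(C1 + x^2)
 u(x) = sqrt(C1 + x^2)


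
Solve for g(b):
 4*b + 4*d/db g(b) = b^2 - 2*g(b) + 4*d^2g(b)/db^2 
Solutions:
 g(b) = C1*exp(b*(1 - sqrt(3))/2) + C2*exp(b*(1 + sqrt(3))/2) + b^2/2 - 4*b + 10


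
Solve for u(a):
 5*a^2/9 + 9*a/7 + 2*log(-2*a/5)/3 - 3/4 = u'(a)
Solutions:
 u(a) = C1 + 5*a^3/27 + 9*a^2/14 + 2*a*log(-a)/3 + a*(-17 - 8*log(5) + 8*log(2))/12


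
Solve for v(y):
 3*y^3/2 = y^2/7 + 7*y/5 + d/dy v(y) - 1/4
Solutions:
 v(y) = C1 + 3*y^4/8 - y^3/21 - 7*y^2/10 + y/4


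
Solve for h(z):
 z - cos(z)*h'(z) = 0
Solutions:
 h(z) = C1 + Integral(z/cos(z), z)


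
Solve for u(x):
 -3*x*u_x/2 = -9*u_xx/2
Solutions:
 u(x) = C1 + C2*erfi(sqrt(6)*x/6)


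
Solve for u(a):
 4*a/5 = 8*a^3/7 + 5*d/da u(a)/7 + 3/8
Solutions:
 u(a) = C1 - 2*a^4/5 + 14*a^2/25 - 21*a/40


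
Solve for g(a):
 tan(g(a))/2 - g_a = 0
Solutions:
 g(a) = pi - asin(C1*exp(a/2))
 g(a) = asin(C1*exp(a/2))


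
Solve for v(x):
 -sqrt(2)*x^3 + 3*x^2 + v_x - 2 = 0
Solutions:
 v(x) = C1 + sqrt(2)*x^4/4 - x^3 + 2*x


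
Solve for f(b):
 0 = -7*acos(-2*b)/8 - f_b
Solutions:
 f(b) = C1 - 7*b*acos(-2*b)/8 - 7*sqrt(1 - 4*b^2)/16


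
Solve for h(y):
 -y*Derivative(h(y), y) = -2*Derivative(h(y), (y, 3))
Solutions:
 h(y) = C1 + Integral(C2*airyai(2^(2/3)*y/2) + C3*airybi(2^(2/3)*y/2), y)


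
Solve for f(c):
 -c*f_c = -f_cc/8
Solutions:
 f(c) = C1 + C2*erfi(2*c)


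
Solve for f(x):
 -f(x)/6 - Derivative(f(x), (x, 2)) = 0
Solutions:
 f(x) = C1*sin(sqrt(6)*x/6) + C2*cos(sqrt(6)*x/6)


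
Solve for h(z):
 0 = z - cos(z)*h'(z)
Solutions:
 h(z) = C1 + Integral(z/cos(z), z)


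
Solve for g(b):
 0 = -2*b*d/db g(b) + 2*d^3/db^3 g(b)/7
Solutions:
 g(b) = C1 + Integral(C2*airyai(7^(1/3)*b) + C3*airybi(7^(1/3)*b), b)


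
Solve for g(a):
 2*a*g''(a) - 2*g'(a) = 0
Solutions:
 g(a) = C1 + C2*a^2


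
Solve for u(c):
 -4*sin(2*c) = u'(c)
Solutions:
 u(c) = C1 + 2*cos(2*c)


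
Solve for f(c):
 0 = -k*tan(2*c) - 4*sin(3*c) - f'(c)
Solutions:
 f(c) = C1 + k*log(cos(2*c))/2 + 4*cos(3*c)/3


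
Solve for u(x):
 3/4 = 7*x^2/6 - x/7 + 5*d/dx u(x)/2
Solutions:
 u(x) = C1 - 7*x^3/45 + x^2/35 + 3*x/10


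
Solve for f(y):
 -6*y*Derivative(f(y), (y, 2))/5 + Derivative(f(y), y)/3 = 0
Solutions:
 f(y) = C1 + C2*y^(23/18)


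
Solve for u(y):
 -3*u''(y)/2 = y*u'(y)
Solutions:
 u(y) = C1 + C2*erf(sqrt(3)*y/3)


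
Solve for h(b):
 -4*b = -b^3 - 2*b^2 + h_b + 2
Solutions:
 h(b) = C1 + b^4/4 + 2*b^3/3 - 2*b^2 - 2*b


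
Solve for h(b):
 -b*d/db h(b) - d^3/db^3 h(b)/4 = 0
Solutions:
 h(b) = C1 + Integral(C2*airyai(-2^(2/3)*b) + C3*airybi(-2^(2/3)*b), b)


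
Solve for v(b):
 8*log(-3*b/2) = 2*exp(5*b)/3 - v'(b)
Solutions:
 v(b) = C1 - 8*b*log(-b) + 8*b*(-log(3) + log(2) + 1) + 2*exp(5*b)/15


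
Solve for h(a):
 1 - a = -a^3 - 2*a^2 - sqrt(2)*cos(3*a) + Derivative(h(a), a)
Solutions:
 h(a) = C1 + a^4/4 + 2*a^3/3 - a^2/2 + a + sqrt(2)*sin(3*a)/3


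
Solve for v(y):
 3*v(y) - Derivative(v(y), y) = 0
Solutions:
 v(y) = C1*exp(3*y)


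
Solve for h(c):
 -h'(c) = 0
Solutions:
 h(c) = C1


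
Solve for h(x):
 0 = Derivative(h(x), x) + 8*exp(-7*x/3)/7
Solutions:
 h(x) = C1 + 24*exp(-7*x/3)/49


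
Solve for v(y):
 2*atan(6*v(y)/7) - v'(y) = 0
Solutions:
 Integral(1/atan(6*_y/7), (_y, v(y))) = C1 + 2*y


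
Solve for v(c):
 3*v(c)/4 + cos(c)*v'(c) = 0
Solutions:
 v(c) = C1*(sin(c) - 1)^(3/8)/(sin(c) + 1)^(3/8)


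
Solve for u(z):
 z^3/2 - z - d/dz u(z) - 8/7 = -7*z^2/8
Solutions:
 u(z) = C1 + z^4/8 + 7*z^3/24 - z^2/2 - 8*z/7


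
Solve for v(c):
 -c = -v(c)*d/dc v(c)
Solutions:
 v(c) = -sqrt(C1 + c^2)
 v(c) = sqrt(C1 + c^2)


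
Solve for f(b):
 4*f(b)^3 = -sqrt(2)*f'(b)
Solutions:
 f(b) = -sqrt(2)*sqrt(-1/(C1 - 2*sqrt(2)*b))/2
 f(b) = sqrt(2)*sqrt(-1/(C1 - 2*sqrt(2)*b))/2


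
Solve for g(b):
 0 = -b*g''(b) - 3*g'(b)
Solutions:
 g(b) = C1 + C2/b^2


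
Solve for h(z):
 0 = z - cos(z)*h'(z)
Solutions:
 h(z) = C1 + Integral(z/cos(z), z)


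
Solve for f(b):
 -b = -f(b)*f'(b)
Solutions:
 f(b) = -sqrt(C1 + b^2)
 f(b) = sqrt(C1 + b^2)


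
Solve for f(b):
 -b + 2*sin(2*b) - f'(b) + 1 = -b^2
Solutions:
 f(b) = C1 + b^3/3 - b^2/2 + b - cos(2*b)


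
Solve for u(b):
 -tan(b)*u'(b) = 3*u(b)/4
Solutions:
 u(b) = C1/sin(b)^(3/4)


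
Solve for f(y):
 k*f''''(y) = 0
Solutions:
 f(y) = C1 + C2*y + C3*y^2 + C4*y^3


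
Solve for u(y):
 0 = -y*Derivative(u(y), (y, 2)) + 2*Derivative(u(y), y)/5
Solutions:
 u(y) = C1 + C2*y^(7/5)


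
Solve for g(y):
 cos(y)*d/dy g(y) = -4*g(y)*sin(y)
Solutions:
 g(y) = C1*cos(y)^4


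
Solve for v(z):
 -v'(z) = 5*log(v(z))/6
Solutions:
 li(v(z)) = C1 - 5*z/6


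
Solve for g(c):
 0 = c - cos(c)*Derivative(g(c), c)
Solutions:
 g(c) = C1 + Integral(c/cos(c), c)


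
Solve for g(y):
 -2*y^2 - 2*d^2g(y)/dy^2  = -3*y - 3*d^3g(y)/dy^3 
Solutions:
 g(y) = C1 + C2*y + C3*exp(2*y/3) - y^4/12 - y^3/4 - 9*y^2/8


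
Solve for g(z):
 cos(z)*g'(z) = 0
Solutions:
 g(z) = C1


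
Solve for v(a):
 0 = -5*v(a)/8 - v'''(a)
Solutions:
 v(a) = C3*exp(-5^(1/3)*a/2) + (C1*sin(sqrt(3)*5^(1/3)*a/4) + C2*cos(sqrt(3)*5^(1/3)*a/4))*exp(5^(1/3)*a/4)


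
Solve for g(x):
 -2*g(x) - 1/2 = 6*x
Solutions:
 g(x) = -3*x - 1/4


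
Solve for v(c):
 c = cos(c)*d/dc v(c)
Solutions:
 v(c) = C1 + Integral(c/cos(c), c)


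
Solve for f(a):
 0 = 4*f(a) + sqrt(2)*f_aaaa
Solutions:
 f(a) = (C1*sin(2^(7/8)*a/2) + C2*cos(2^(7/8)*a/2))*exp(-2^(7/8)*a/2) + (C3*sin(2^(7/8)*a/2) + C4*cos(2^(7/8)*a/2))*exp(2^(7/8)*a/2)


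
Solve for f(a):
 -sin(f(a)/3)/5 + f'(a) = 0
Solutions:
 -a/5 + 3*log(cos(f(a)/3) - 1)/2 - 3*log(cos(f(a)/3) + 1)/2 = C1


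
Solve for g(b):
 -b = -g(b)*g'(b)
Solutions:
 g(b) = -sqrt(C1 + b^2)
 g(b) = sqrt(C1 + b^2)


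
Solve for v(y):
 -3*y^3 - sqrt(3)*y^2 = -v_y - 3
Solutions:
 v(y) = C1 + 3*y^4/4 + sqrt(3)*y^3/3 - 3*y


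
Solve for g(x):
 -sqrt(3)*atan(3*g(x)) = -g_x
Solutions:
 Integral(1/atan(3*_y), (_y, g(x))) = C1 + sqrt(3)*x


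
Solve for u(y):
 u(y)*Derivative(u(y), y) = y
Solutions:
 u(y) = -sqrt(C1 + y^2)
 u(y) = sqrt(C1 + y^2)


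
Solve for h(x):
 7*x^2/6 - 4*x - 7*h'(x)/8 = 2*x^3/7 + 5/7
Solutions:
 h(x) = C1 - 4*x^4/49 + 4*x^3/9 - 16*x^2/7 - 40*x/49


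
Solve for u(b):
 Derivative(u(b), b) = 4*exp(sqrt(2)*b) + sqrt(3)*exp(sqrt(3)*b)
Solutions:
 u(b) = C1 + 2*sqrt(2)*exp(sqrt(2)*b) + exp(sqrt(3)*b)


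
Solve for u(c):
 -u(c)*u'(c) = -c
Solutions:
 u(c) = -sqrt(C1 + c^2)
 u(c) = sqrt(C1 + c^2)


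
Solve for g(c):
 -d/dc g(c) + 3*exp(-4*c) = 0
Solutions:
 g(c) = C1 - 3*exp(-4*c)/4


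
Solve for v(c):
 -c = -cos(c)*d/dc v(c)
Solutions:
 v(c) = C1 + Integral(c/cos(c), c)


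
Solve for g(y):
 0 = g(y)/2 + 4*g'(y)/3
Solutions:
 g(y) = C1*exp(-3*y/8)


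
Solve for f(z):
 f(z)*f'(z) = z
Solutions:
 f(z) = -sqrt(C1 + z^2)
 f(z) = sqrt(C1 + z^2)


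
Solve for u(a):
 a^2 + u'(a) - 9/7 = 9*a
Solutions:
 u(a) = C1 - a^3/3 + 9*a^2/2 + 9*a/7


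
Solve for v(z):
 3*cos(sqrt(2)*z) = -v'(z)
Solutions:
 v(z) = C1 - 3*sqrt(2)*sin(sqrt(2)*z)/2


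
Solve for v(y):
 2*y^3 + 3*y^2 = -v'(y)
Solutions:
 v(y) = C1 - y^4/2 - y^3


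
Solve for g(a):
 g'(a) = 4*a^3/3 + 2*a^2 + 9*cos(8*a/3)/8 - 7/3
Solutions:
 g(a) = C1 + a^4/3 + 2*a^3/3 - 7*a/3 + 27*sin(8*a/3)/64


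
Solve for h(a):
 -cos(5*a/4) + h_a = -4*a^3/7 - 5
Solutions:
 h(a) = C1 - a^4/7 - 5*a + 4*sin(5*a/4)/5


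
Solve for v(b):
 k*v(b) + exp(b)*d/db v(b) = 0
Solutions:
 v(b) = C1*exp(k*exp(-b))


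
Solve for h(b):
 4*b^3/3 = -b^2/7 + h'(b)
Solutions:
 h(b) = C1 + b^4/3 + b^3/21


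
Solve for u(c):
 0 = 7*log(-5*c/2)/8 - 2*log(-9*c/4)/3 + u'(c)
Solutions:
 u(c) = C1 - 5*c*log(-c)/24 + c*(-21*log(5) - 11*log(2) + 5 + 32*log(3))/24


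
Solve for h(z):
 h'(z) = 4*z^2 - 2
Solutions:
 h(z) = C1 + 4*z^3/3 - 2*z


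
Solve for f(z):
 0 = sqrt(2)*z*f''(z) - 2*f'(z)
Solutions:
 f(z) = C1 + C2*z^(1 + sqrt(2))


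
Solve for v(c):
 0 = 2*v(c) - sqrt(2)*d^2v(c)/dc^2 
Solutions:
 v(c) = C1*exp(-2^(1/4)*c) + C2*exp(2^(1/4)*c)


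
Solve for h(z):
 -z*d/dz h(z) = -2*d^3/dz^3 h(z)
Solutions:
 h(z) = C1 + Integral(C2*airyai(2^(2/3)*z/2) + C3*airybi(2^(2/3)*z/2), z)


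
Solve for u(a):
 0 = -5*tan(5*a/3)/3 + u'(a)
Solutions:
 u(a) = C1 - log(cos(5*a/3))


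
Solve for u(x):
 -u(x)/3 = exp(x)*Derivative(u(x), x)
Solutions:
 u(x) = C1*exp(exp(-x)/3)


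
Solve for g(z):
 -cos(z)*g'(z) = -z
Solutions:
 g(z) = C1 + Integral(z/cos(z), z)


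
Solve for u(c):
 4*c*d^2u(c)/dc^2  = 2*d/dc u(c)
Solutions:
 u(c) = C1 + C2*c^(3/2)


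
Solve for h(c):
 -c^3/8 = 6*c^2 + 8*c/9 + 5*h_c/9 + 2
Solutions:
 h(c) = C1 - 9*c^4/160 - 18*c^3/5 - 4*c^2/5 - 18*c/5


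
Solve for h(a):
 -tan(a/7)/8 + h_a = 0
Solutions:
 h(a) = C1 - 7*log(cos(a/7))/8


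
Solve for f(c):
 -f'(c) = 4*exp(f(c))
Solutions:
 f(c) = log(1/(C1 + 4*c))


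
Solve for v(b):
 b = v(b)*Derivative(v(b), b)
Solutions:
 v(b) = -sqrt(C1 + b^2)
 v(b) = sqrt(C1 + b^2)


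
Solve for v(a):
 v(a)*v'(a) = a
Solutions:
 v(a) = -sqrt(C1 + a^2)
 v(a) = sqrt(C1 + a^2)


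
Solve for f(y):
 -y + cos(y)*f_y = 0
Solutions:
 f(y) = C1 + Integral(y/cos(y), y)


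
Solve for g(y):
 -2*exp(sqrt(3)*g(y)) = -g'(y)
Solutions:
 g(y) = sqrt(3)*(2*log(-1/(C1 + 2*y)) - log(3))/6


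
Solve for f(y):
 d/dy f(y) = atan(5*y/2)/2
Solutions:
 f(y) = C1 + y*atan(5*y/2)/2 - log(25*y^2 + 4)/10


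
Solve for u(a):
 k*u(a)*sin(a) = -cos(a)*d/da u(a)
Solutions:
 u(a) = C1*exp(k*log(cos(a)))


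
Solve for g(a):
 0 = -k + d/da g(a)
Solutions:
 g(a) = C1 + a*k


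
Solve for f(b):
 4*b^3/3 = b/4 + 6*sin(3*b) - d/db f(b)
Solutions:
 f(b) = C1 - b^4/3 + b^2/8 - 2*cos(3*b)


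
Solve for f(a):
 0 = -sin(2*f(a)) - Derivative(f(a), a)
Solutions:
 f(a) = pi - acos((-C1 - exp(4*a))/(C1 - exp(4*a)))/2
 f(a) = acos((-C1 - exp(4*a))/(C1 - exp(4*a)))/2


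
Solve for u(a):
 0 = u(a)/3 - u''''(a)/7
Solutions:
 u(a) = C1*exp(-3^(3/4)*7^(1/4)*a/3) + C2*exp(3^(3/4)*7^(1/4)*a/3) + C3*sin(3^(3/4)*7^(1/4)*a/3) + C4*cos(3^(3/4)*7^(1/4)*a/3)


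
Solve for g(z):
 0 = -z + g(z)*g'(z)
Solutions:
 g(z) = -sqrt(C1 + z^2)
 g(z) = sqrt(C1 + z^2)


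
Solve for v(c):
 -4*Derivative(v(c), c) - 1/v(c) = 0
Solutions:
 v(c) = -sqrt(C1 - 2*c)/2
 v(c) = sqrt(C1 - 2*c)/2


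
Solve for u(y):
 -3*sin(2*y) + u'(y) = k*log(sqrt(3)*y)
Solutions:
 u(y) = C1 + k*y*(log(y) - 1) + k*y*log(3)/2 - 3*cos(2*y)/2


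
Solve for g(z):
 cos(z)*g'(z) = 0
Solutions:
 g(z) = C1


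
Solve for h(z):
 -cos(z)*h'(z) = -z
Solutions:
 h(z) = C1 + Integral(z/cos(z), z)


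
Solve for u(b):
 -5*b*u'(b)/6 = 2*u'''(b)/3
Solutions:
 u(b) = C1 + Integral(C2*airyai(-10^(1/3)*b/2) + C3*airybi(-10^(1/3)*b/2), b)


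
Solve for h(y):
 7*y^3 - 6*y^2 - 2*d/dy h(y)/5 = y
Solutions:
 h(y) = C1 + 35*y^4/8 - 5*y^3 - 5*y^2/4


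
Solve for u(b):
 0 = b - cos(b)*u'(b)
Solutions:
 u(b) = C1 + Integral(b/cos(b), b)


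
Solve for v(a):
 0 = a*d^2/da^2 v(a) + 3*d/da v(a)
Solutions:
 v(a) = C1 + C2/a^2


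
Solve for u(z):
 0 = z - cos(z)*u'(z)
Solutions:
 u(z) = C1 + Integral(z/cos(z), z)


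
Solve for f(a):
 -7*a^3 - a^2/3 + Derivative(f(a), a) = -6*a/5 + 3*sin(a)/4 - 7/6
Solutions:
 f(a) = C1 + 7*a^4/4 + a^3/9 - 3*a^2/5 - 7*a/6 - 3*cos(a)/4


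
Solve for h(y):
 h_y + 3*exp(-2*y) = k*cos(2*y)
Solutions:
 h(y) = C1 + k*sin(2*y)/2 + 3*exp(-2*y)/2


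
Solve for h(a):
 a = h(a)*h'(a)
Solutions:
 h(a) = -sqrt(C1 + a^2)
 h(a) = sqrt(C1 + a^2)


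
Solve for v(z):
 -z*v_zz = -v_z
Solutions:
 v(z) = C1 + C2*z^2


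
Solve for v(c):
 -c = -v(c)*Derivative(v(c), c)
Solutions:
 v(c) = -sqrt(C1 + c^2)
 v(c) = sqrt(C1 + c^2)


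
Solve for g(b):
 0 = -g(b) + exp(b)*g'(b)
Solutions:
 g(b) = C1*exp(-exp(-b))


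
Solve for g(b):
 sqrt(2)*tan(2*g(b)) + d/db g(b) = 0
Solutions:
 g(b) = -asin(C1*exp(-2*sqrt(2)*b))/2 + pi/2
 g(b) = asin(C1*exp(-2*sqrt(2)*b))/2


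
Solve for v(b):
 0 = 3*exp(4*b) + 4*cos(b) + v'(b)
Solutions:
 v(b) = C1 - 3*exp(4*b)/4 - 4*sin(b)


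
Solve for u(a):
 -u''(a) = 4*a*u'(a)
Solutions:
 u(a) = C1 + C2*erf(sqrt(2)*a)


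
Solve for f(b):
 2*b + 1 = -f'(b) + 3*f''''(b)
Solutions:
 f(b) = C1 + C4*exp(3^(2/3)*b/3) - b^2 - b + (C2*sin(3^(1/6)*b/2) + C3*cos(3^(1/6)*b/2))*exp(-3^(2/3)*b/6)


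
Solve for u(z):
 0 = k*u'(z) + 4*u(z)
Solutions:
 u(z) = C1*exp(-4*z/k)


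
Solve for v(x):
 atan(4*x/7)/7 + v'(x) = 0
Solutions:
 v(x) = C1 - x*atan(4*x/7)/7 + log(16*x^2 + 49)/8


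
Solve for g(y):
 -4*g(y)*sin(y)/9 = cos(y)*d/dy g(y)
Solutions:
 g(y) = C1*cos(y)^(4/9)


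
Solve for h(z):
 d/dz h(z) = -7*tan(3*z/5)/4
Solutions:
 h(z) = C1 + 35*log(cos(3*z/5))/12


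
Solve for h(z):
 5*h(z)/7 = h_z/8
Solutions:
 h(z) = C1*exp(40*z/7)


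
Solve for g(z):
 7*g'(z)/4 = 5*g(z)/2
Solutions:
 g(z) = C1*exp(10*z/7)


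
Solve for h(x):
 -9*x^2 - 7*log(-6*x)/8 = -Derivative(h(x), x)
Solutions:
 h(x) = C1 + 3*x^3 + 7*x*log(-x)/8 + 7*x*(-1 + log(6))/8


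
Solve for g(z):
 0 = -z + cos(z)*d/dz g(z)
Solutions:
 g(z) = C1 + Integral(z/cos(z), z)


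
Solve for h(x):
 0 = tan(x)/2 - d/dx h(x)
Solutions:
 h(x) = C1 - log(cos(x))/2


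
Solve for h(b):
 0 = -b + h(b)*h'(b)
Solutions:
 h(b) = -sqrt(C1 + b^2)
 h(b) = sqrt(C1 + b^2)


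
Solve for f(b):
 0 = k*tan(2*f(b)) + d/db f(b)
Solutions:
 f(b) = -asin(C1*exp(-2*b*k))/2 + pi/2
 f(b) = asin(C1*exp(-2*b*k))/2


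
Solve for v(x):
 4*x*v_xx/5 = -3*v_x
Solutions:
 v(x) = C1 + C2/x^(11/4)


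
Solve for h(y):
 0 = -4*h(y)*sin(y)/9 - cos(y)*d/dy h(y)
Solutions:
 h(y) = C1*cos(y)^(4/9)


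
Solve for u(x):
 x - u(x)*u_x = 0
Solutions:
 u(x) = -sqrt(C1 + x^2)
 u(x) = sqrt(C1 + x^2)


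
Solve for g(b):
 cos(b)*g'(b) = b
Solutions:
 g(b) = C1 + Integral(b/cos(b), b)


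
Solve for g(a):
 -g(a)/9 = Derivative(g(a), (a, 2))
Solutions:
 g(a) = C1*sin(a/3) + C2*cos(a/3)


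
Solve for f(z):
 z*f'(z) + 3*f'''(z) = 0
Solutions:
 f(z) = C1 + Integral(C2*airyai(-3^(2/3)*z/3) + C3*airybi(-3^(2/3)*z/3), z)


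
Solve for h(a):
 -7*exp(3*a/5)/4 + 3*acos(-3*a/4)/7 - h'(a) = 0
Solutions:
 h(a) = C1 + 3*a*acos(-3*a/4)/7 + sqrt(16 - 9*a^2)/7 - 35*exp(3*a/5)/12


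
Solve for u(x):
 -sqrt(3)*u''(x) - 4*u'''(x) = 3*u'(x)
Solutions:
 u(x) = C1 + (C2*sin(3*sqrt(5)*x/8) + C3*cos(3*sqrt(5)*x/8))*exp(-sqrt(3)*x/8)


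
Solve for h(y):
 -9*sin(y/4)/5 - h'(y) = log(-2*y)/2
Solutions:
 h(y) = C1 - y*log(-y)/2 - y*log(2)/2 + y/2 + 36*cos(y/4)/5


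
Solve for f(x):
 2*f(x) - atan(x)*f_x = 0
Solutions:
 f(x) = C1*exp(2*Integral(1/atan(x), x))


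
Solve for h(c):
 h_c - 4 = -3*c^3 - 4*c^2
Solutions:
 h(c) = C1 - 3*c^4/4 - 4*c^3/3 + 4*c


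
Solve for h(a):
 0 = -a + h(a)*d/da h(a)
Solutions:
 h(a) = -sqrt(C1 + a^2)
 h(a) = sqrt(C1 + a^2)


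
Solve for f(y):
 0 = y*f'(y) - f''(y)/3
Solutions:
 f(y) = C1 + C2*erfi(sqrt(6)*y/2)


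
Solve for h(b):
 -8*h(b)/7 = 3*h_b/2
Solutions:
 h(b) = C1*exp(-16*b/21)


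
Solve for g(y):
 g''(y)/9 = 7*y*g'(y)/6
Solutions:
 g(y) = C1 + C2*erfi(sqrt(21)*y/2)


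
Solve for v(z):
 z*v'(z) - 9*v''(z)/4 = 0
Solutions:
 v(z) = C1 + C2*erfi(sqrt(2)*z/3)


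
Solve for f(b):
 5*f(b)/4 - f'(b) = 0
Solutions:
 f(b) = C1*exp(5*b/4)


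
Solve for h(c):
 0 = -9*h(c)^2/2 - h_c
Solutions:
 h(c) = 2/(C1 + 9*c)


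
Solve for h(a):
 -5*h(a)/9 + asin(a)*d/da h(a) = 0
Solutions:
 h(a) = C1*exp(5*Integral(1/asin(a), a)/9)


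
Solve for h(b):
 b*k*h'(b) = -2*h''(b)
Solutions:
 h(b) = Piecewise((-sqrt(pi)*C1*erf(b*sqrt(k)/2)/sqrt(k) - C2, (k > 0) | (k < 0)), (-C1*b - C2, True))


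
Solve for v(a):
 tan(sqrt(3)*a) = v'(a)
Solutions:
 v(a) = C1 - sqrt(3)*log(cos(sqrt(3)*a))/3


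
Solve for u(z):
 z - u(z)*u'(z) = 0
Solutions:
 u(z) = -sqrt(C1 + z^2)
 u(z) = sqrt(C1 + z^2)


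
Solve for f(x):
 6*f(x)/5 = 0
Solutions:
 f(x) = 0


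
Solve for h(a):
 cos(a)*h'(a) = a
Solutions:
 h(a) = C1 + Integral(a/cos(a), a)


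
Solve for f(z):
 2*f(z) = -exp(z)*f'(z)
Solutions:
 f(z) = C1*exp(2*exp(-z))


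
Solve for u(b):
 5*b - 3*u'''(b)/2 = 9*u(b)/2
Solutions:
 u(b) = C3*exp(-3^(1/3)*b) + 10*b/9 + (C1*sin(3^(5/6)*b/2) + C2*cos(3^(5/6)*b/2))*exp(3^(1/3)*b/2)


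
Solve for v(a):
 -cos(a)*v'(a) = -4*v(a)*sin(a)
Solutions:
 v(a) = C1/cos(a)^4


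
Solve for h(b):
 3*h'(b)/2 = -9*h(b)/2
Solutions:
 h(b) = C1*exp(-3*b)


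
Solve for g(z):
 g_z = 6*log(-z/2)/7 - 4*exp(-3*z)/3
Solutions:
 g(z) = C1 + 6*z*log(-z)/7 + 6*z*(-1 - log(2))/7 + 4*exp(-3*z)/9


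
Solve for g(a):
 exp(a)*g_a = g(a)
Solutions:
 g(a) = C1*exp(-exp(-a))


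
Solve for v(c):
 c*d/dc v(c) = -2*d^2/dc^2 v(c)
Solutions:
 v(c) = C1 + C2*erf(c/2)


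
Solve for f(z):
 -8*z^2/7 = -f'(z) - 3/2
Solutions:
 f(z) = C1 + 8*z^3/21 - 3*z/2


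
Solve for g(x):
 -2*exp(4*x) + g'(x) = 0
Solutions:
 g(x) = C1 + exp(4*x)/2


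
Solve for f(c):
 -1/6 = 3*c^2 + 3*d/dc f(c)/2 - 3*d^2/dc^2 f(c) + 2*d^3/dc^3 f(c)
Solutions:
 f(c) = C1 - 2*c^3/3 - 4*c^2 - 97*c/9 + (C2*sin(sqrt(3)*c/4) + C3*cos(sqrt(3)*c/4))*exp(3*c/4)


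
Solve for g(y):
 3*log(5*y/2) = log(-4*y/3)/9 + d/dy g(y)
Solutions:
 g(y) = C1 + 26*y*log(y)/9 + y*(-26/9 - 29*log(2)/9 + log(3)/9 + 3*log(5) - I*pi/9)


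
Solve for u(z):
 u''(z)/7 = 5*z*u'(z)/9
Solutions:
 u(z) = C1 + C2*erfi(sqrt(70)*z/6)


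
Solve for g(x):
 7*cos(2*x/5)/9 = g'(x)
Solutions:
 g(x) = C1 + 35*sin(2*x/5)/18


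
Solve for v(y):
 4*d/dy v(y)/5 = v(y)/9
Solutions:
 v(y) = C1*exp(5*y/36)


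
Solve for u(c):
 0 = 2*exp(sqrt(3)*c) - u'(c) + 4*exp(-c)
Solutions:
 u(c) = C1 + 2*sqrt(3)*exp(sqrt(3)*c)/3 - 4*exp(-c)


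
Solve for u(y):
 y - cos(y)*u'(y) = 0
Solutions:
 u(y) = C1 + Integral(y/cos(y), y)


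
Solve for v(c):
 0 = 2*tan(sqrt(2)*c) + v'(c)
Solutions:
 v(c) = C1 + sqrt(2)*log(cos(sqrt(2)*c))


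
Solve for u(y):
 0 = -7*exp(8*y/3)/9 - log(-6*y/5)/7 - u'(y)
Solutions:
 u(y) = C1 - y*log(-y)/7 + y*(-log(6) + 1 + log(5))/7 - 7*exp(8*y/3)/24


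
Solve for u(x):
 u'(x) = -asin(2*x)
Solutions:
 u(x) = C1 - x*asin(2*x) - sqrt(1 - 4*x^2)/2


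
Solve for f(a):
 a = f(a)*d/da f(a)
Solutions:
 f(a) = -sqrt(C1 + a^2)
 f(a) = sqrt(C1 + a^2)


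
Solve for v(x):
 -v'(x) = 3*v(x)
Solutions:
 v(x) = C1*exp(-3*x)


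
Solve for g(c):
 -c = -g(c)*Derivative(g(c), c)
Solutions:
 g(c) = -sqrt(C1 + c^2)
 g(c) = sqrt(C1 + c^2)


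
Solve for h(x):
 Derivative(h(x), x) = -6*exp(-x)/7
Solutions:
 h(x) = C1 + 6*exp(-x)/7


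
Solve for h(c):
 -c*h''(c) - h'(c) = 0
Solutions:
 h(c) = C1 + C2*log(c)


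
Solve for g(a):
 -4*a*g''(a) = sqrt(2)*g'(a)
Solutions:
 g(a) = C1 + C2*a^(1 - sqrt(2)/4)


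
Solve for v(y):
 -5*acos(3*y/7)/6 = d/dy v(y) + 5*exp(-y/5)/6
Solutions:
 v(y) = C1 - 5*y*acos(3*y/7)/6 + 5*sqrt(49 - 9*y^2)/18 + 25*exp(-y/5)/6


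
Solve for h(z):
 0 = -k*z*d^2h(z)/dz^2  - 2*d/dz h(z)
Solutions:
 h(z) = C1 + z^(((re(k) - 2)*re(k) + im(k)^2)/(re(k)^2 + im(k)^2))*(C2*sin(2*log(z)*Abs(im(k))/(re(k)^2 + im(k)^2)) + C3*cos(2*log(z)*im(k)/(re(k)^2 + im(k)^2)))


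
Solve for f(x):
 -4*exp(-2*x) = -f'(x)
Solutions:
 f(x) = C1 - 2*exp(-2*x)


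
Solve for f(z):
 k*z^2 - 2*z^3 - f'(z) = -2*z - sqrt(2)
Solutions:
 f(z) = C1 + k*z^3/3 - z^4/2 + z^2 + sqrt(2)*z


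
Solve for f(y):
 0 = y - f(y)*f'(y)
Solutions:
 f(y) = -sqrt(C1 + y^2)
 f(y) = sqrt(C1 + y^2)


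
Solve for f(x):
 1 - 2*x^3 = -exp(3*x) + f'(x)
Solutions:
 f(x) = C1 - x^4/2 + x + exp(3*x)/3


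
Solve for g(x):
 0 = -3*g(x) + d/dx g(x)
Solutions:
 g(x) = C1*exp(3*x)


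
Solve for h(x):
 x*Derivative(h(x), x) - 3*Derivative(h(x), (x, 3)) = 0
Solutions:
 h(x) = C1 + Integral(C2*airyai(3^(2/3)*x/3) + C3*airybi(3^(2/3)*x/3), x)


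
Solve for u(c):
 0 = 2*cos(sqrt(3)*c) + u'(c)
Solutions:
 u(c) = C1 - 2*sqrt(3)*sin(sqrt(3)*c)/3


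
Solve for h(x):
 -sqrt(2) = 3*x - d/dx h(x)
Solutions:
 h(x) = C1 + 3*x^2/2 + sqrt(2)*x


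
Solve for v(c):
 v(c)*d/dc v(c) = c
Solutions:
 v(c) = -sqrt(C1 + c^2)
 v(c) = sqrt(C1 + c^2)


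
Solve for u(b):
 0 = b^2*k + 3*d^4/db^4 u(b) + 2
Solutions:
 u(b) = C1 + C2*b + C3*b^2 + C4*b^3 - b^6*k/1080 - b^4/36


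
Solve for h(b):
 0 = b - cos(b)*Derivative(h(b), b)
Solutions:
 h(b) = C1 + Integral(b/cos(b), b)


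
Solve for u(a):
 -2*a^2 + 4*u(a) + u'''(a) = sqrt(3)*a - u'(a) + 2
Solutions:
 u(a) = C1*exp(-3^(1/3)*a*(-(18 + sqrt(327))^(1/3) + 3^(1/3)/(18 + sqrt(327))^(1/3))/6)*sin(3^(1/6)*a*(3/(18 + sqrt(327))^(1/3) + 3^(2/3)*(18 + sqrt(327))^(1/3))/6) + C2*exp(-3^(1/3)*a*(-(18 + sqrt(327))^(1/3) + 3^(1/3)/(18 + sqrt(327))^(1/3))/6)*cos(3^(1/6)*a*(3/(18 + sqrt(327))^(1/3) + 3^(2/3)*(18 + sqrt(327))^(1/3))/6) + C3*exp(3^(1/3)*a*(-(18 + sqrt(327))^(1/3) + 3^(1/3)/(18 + sqrt(327))^(1/3))/3) + a^2/2 - a/4 + sqrt(3)*a/4 - sqrt(3)/16 + 9/16


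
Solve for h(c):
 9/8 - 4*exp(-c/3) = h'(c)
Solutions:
 h(c) = C1 + 9*c/8 + 12*exp(-c/3)


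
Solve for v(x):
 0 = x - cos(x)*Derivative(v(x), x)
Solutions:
 v(x) = C1 + Integral(x/cos(x), x)


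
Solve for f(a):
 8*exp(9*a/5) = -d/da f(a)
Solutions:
 f(a) = C1 - 40*exp(9*a/5)/9


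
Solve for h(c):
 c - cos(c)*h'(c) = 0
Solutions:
 h(c) = C1 + Integral(c/cos(c), c)


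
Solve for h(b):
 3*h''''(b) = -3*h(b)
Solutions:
 h(b) = (C1*sin(sqrt(2)*b/2) + C2*cos(sqrt(2)*b/2))*exp(-sqrt(2)*b/2) + (C3*sin(sqrt(2)*b/2) + C4*cos(sqrt(2)*b/2))*exp(sqrt(2)*b/2)


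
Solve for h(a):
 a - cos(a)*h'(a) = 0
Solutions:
 h(a) = C1 + Integral(a/cos(a), a)


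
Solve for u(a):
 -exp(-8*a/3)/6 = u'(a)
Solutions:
 u(a) = C1 + exp(-8*a/3)/16


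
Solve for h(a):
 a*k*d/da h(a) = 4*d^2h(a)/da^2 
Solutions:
 h(a) = Piecewise((-sqrt(2)*sqrt(pi)*C1*erf(sqrt(2)*a*sqrt(-k)/4)/sqrt(-k) - C2, (k > 0) | (k < 0)), (-C1*a - C2, True))


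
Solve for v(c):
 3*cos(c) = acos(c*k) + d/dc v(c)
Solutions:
 v(c) = C1 - Piecewise((c*acos(c*k) - sqrt(-c^2*k^2 + 1)/k, Ne(k, 0)), (pi*c/2, True)) + 3*sin(c)


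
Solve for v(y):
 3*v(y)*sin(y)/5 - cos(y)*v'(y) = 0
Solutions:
 v(y) = C1/cos(y)^(3/5)


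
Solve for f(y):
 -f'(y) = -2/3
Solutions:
 f(y) = C1 + 2*y/3


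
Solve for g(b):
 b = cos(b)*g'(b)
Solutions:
 g(b) = C1 + Integral(b/cos(b), b)


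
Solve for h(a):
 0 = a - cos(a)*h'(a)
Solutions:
 h(a) = C1 + Integral(a/cos(a), a)


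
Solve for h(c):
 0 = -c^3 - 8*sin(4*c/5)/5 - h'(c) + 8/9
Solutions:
 h(c) = C1 - c^4/4 + 8*c/9 + 2*cos(4*c/5)


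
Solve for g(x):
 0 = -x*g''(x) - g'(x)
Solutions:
 g(x) = C1 + C2*log(x)


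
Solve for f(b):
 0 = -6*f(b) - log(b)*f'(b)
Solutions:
 f(b) = C1*exp(-6*li(b))


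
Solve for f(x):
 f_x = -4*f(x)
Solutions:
 f(x) = C1*exp(-4*x)


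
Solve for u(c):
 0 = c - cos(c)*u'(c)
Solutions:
 u(c) = C1 + Integral(c/cos(c), c)


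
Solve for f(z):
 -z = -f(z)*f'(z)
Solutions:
 f(z) = -sqrt(C1 + z^2)
 f(z) = sqrt(C1 + z^2)


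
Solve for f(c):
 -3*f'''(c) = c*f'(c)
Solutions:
 f(c) = C1 + Integral(C2*airyai(-3^(2/3)*c/3) + C3*airybi(-3^(2/3)*c/3), c)


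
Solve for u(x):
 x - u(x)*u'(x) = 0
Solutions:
 u(x) = -sqrt(C1 + x^2)
 u(x) = sqrt(C1 + x^2)


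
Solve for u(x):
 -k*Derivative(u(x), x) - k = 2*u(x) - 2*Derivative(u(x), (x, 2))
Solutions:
 u(x) = C1*exp(x*(k - sqrt(k^2 + 16))/4) + C2*exp(x*(k + sqrt(k^2 + 16))/4) - k/2


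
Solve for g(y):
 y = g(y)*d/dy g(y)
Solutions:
 g(y) = -sqrt(C1 + y^2)
 g(y) = sqrt(C1 + y^2)


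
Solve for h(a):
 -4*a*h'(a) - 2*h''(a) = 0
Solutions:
 h(a) = C1 + C2*erf(a)


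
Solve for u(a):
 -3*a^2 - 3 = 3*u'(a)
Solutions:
 u(a) = C1 - a^3/3 - a


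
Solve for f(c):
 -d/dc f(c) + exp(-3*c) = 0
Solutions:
 f(c) = C1 - exp(-3*c)/3


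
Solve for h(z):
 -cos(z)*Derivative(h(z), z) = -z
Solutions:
 h(z) = C1 + Integral(z/cos(z), z)


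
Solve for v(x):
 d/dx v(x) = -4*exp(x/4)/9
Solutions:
 v(x) = C1 - 16*exp(x/4)/9


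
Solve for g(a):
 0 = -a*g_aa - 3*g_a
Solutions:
 g(a) = C1 + C2/a^2


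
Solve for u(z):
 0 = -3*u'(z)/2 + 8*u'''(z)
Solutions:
 u(z) = C1 + C2*exp(-sqrt(3)*z/4) + C3*exp(sqrt(3)*z/4)


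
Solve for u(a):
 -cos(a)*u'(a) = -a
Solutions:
 u(a) = C1 + Integral(a/cos(a), a)


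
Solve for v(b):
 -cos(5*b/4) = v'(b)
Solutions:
 v(b) = C1 - 4*sin(5*b/4)/5


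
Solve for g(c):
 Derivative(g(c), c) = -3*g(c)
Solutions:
 g(c) = C1*exp(-3*c)


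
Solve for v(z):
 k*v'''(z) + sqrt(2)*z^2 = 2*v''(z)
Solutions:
 v(z) = C1 + C2*z + C3*exp(2*z/k) + sqrt(2)*k^2*z^2/8 + sqrt(2)*k*z^3/12 + sqrt(2)*z^4/24


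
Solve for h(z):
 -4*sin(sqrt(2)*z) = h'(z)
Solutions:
 h(z) = C1 + 2*sqrt(2)*cos(sqrt(2)*z)


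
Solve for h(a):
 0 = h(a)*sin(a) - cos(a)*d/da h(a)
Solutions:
 h(a) = C1/cos(a)


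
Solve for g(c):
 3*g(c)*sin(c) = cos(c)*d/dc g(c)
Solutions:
 g(c) = C1/cos(c)^3


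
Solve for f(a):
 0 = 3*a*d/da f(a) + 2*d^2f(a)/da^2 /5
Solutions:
 f(a) = C1 + C2*erf(sqrt(15)*a/2)


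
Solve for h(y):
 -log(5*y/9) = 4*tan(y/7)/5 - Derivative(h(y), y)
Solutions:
 h(y) = C1 + y*log(y) - 2*y*log(3) - y + y*log(5) - 28*log(cos(y/7))/5


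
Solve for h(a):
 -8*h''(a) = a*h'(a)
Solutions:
 h(a) = C1 + C2*erf(a/4)


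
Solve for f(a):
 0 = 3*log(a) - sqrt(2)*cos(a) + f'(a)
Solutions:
 f(a) = C1 - 3*a*log(a) + 3*a + sqrt(2)*sin(a)


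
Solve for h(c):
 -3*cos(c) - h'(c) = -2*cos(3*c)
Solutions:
 h(c) = C1 - 3*sin(c) + 2*sin(3*c)/3


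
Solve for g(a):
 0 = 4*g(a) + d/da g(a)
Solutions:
 g(a) = C1*exp(-4*a)


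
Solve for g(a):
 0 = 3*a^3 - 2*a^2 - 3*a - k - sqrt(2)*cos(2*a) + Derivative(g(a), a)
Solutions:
 g(a) = C1 - 3*a^4/4 + 2*a^3/3 + 3*a^2/2 + a*k + sqrt(2)*sin(2*a)/2


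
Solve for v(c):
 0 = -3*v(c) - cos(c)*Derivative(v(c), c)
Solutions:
 v(c) = C1*(sin(c) - 1)^(3/2)/(sin(c) + 1)^(3/2)


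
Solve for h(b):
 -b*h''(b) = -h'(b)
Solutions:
 h(b) = C1 + C2*b^2


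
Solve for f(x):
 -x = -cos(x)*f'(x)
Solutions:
 f(x) = C1 + Integral(x/cos(x), x)


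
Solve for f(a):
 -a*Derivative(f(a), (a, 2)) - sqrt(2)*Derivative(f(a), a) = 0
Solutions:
 f(a) = C1 + C2*a^(1 - sqrt(2))


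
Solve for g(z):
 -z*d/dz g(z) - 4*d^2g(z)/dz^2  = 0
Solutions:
 g(z) = C1 + C2*erf(sqrt(2)*z/4)


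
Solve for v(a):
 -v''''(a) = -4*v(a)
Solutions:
 v(a) = C1*exp(-sqrt(2)*a) + C2*exp(sqrt(2)*a) + C3*sin(sqrt(2)*a) + C4*cos(sqrt(2)*a)


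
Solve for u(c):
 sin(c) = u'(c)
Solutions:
 u(c) = C1 - cos(c)


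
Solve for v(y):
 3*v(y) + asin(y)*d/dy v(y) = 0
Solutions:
 v(y) = C1*exp(-3*Integral(1/asin(y), y))


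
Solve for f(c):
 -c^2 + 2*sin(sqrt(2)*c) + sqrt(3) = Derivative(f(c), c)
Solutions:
 f(c) = C1 - c^3/3 + sqrt(3)*c - sqrt(2)*cos(sqrt(2)*c)


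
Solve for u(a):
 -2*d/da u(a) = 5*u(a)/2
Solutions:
 u(a) = C1*exp(-5*a/4)


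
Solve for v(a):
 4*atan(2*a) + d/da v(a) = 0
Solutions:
 v(a) = C1 - 4*a*atan(2*a) + log(4*a^2 + 1)


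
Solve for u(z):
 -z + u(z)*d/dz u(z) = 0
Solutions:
 u(z) = -sqrt(C1 + z^2)
 u(z) = sqrt(C1 + z^2)


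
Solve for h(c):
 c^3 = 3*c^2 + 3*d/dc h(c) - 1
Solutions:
 h(c) = C1 + c^4/12 - c^3/3 + c/3


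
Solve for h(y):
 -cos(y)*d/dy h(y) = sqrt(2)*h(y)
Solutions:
 h(y) = C1*(sin(y) - 1)^(sqrt(2)/2)/(sin(y) + 1)^(sqrt(2)/2)


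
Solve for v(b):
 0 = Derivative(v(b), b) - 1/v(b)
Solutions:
 v(b) = -sqrt(C1 + 2*b)
 v(b) = sqrt(C1 + 2*b)


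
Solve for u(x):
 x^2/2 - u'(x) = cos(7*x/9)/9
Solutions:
 u(x) = C1 + x^3/6 - sin(7*x/9)/7


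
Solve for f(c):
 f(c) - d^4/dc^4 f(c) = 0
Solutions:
 f(c) = C1*exp(-c) + C2*exp(c) + C3*sin(c) + C4*cos(c)


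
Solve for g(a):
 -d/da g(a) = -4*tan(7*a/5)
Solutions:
 g(a) = C1 - 20*log(cos(7*a/5))/7


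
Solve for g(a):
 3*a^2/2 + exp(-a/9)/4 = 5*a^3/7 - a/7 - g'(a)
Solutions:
 g(a) = C1 + 5*a^4/28 - a^3/2 - a^2/14 + 9*exp(-a/9)/4


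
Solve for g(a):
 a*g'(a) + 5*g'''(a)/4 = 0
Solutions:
 g(a) = C1 + Integral(C2*airyai(-10^(2/3)*a/5) + C3*airybi(-10^(2/3)*a/5), a)
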